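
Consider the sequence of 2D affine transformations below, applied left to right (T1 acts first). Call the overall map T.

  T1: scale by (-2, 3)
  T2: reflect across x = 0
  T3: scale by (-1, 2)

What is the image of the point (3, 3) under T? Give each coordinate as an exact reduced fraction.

T(p) = (-6, 18)

T1 scale by (-2, 3): (3, 3) → (-6, 9)
T2 reflect across x = 0: (-6, 9) → (6, 9)
T3 scale by (-1, 2): (6, 9) → (-6, 18)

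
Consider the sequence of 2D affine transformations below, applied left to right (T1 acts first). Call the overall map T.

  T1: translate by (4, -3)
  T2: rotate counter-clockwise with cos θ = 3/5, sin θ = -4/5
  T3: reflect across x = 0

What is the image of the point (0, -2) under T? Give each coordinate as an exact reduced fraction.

T1 translate by (4, -3): (0, -2) → (4, -5)
T2 rotate counter-clockwise with cos θ = 3/5, sin θ = -4/5: (4, -5) → (-8/5, -31/5)
T3 reflect across x = 0: (-8/5, -31/5) → (8/5, -31/5)

T(p) = (8/5, -31/5)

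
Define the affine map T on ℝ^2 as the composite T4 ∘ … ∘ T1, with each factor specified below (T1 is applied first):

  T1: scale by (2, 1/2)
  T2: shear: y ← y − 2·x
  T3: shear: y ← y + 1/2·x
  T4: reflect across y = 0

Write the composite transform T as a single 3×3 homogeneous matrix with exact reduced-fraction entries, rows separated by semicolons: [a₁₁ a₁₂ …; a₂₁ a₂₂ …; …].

T1 = [2 0 0; 0 1/2 0; 0 0 1]
T2·T1 = [2 0 0; -4 1/2 0; 0 0 1]
T3·…·T1 = [2 0 0; -3 1/2 0; 0 0 1]
T4·…·T1 = [2 0 0; 3 -1/2 0; 0 0 1]

T = [2 0 0; 3 -1/2 0; 0 0 1]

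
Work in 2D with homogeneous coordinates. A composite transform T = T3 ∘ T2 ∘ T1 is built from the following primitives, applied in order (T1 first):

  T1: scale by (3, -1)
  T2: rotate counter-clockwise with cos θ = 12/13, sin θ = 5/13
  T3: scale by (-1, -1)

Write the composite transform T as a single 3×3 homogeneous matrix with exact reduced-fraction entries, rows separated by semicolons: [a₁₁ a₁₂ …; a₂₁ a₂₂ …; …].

T1 = [3 0 0; 0 -1 0; 0 0 1]
T2·T1 = [36/13 5/13 0; 15/13 -12/13 0; 0 0 1]
T3·…·T1 = [-36/13 -5/13 0; -15/13 12/13 0; 0 0 1]

T = [-36/13 -5/13 0; -15/13 12/13 0; 0 0 1]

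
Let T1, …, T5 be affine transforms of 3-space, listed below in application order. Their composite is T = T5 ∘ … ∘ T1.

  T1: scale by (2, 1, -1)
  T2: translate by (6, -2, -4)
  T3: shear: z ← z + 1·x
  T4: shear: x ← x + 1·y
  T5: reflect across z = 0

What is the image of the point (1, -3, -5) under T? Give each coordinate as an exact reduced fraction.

T1 scale by (2, 1, -1): (1, -3, -5) → (2, -3, 5)
T2 translate by (6, -2, -4): (2, -3, 5) → (8, -5, 1)
T3 shear: z ← z + 1·x: (8, -5, 1) → (8, -5, 9)
T4 shear: x ← x + 1·y: (8, -5, 9) → (3, -5, 9)
T5 reflect across z = 0: (3, -5, 9) → (3, -5, -9)

T(p) = (3, -5, -9)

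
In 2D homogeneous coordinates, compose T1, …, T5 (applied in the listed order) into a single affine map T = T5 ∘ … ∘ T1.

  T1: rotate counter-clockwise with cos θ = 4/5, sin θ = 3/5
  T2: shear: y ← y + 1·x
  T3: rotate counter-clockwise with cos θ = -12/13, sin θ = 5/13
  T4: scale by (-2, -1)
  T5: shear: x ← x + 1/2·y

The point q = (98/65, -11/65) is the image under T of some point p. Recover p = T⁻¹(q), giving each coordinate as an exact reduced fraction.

p = (1/4, -1)

T1 = [4/5 -3/5 0; 3/5 4/5 0; 0 0 1]
T2·T1 = [4/5 -3/5 0; 7/5 1/5 0; 0 0 1]
T3·…·T1 = [-83/65 31/65 0; -64/65 -27/65 0; 0 0 1]
T4·…·T1 = [166/65 -62/65 0; 64/65 27/65 0; 0 0 1]
T5·…·T1 = [198/65 -97/130 0; 64/65 27/65 0; 0 0 1]
det M = 2; M⁻¹ = [27/130 97/260 0; -32/65 99/65 0; 0 0 1]
M⁻¹ · (98/65, -11/65)ᵀ = (1/4, -1)ᵀ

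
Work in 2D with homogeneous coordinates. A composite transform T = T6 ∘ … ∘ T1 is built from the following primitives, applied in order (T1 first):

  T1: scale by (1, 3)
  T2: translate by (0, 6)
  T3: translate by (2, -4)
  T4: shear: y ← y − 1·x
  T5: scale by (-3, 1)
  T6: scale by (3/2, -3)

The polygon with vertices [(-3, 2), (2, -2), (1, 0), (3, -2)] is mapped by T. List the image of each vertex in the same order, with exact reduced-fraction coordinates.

image vertices: (9/2, -27), (-18, 24), (-27/2, 3), (-45/2, 27)

T1 scale by (1, 3): (-3, 2) → (-3, 6); (2, -2) → (2, -6); (1, 0) → (1, 0); (3, -2) → (3, -6)
T2 translate by (0, 6): (-3, 6) → (-3, 12); (2, -6) → (2, 0); (1, 0) → (1, 6); (3, -6) → (3, 0)
T3 translate by (2, -4): (-3, 12) → (-1, 8); (2, 0) → (4, -4); (1, 6) → (3, 2); (3, 0) → (5, -4)
T4 shear: y ← y − 1·x: (-1, 8) → (-1, 9); (4, -4) → (4, -8); (3, 2) → (3, -1); (5, -4) → (5, -9)
T5 scale by (-3, 1): (-1, 9) → (3, 9); (4, -8) → (-12, -8); (3, -1) → (-9, -1); (5, -9) → (-15, -9)
T6 scale by (3/2, -3): (3, 9) → (9/2, -27); (-12, -8) → (-18, 24); (-9, -1) → (-27/2, 3); (-15, -9) → (-45/2, 27)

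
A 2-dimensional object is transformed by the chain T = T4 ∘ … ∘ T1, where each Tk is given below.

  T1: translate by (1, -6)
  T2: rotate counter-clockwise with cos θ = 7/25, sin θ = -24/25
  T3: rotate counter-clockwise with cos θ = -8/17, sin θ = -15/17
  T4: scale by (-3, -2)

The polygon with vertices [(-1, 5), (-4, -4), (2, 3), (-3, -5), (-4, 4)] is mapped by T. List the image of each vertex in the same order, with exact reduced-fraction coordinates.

T1 translate by (1, -6): (-1, 5) → (0, -1); (-4, -4) → (-3, -10); (2, 3) → (3, -3); (-3, -5) → (-2, -11); (-4, 4) → (-3, -2)
T2 rotate counter-clockwise with cos θ = 7/25, sin θ = -24/25: (0, -1) → (-24/25, -7/25); (-3, -10) → (-261/25, 2/25); (3, -3) → (-51/25, -93/25); (-2, -11) → (-278/25, -29/25); (-3, -2) → (-69/25, 58/25)
T3 rotate counter-clockwise with cos θ = -8/17, sin θ = -15/17: (-24/25, -7/25) → (87/425, 416/425); (-261/25, 2/25) → (2118/425, 3899/425); (-51/25, -93/25) → (-987/425, 1509/425); (-278/25, -29/25) → (1789/425, 4402/425); (-69/25, 58/25) → (1422/425, 571/425)
T4 scale by (-3, -2): (87/425, 416/425) → (-261/425, -832/425); (2118/425, 3899/425) → (-6354/425, -7798/425); (-987/425, 1509/425) → (2961/425, -3018/425); (1789/425, 4402/425) → (-5367/425, -8804/425); (1422/425, 571/425) → (-4266/425, -1142/425)

image vertices: (-261/425, -832/425), (-6354/425, -7798/425), (2961/425, -3018/425), (-5367/425, -8804/425), (-4266/425, -1142/425)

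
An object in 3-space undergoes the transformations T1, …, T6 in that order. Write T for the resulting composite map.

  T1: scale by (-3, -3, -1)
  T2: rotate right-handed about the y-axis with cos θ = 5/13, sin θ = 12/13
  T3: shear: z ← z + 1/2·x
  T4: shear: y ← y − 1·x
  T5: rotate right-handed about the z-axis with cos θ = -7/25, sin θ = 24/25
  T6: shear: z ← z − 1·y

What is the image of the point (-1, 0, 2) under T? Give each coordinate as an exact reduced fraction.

T(p) = (-153/325, -279/325, -1967/650)

T1 scale by (-3, -3, -1): (-1, 0, 2) → (3, 0, -2)
T2 rotate right-handed about the y-axis with cos θ = 5/13, sin θ = 12/13: (3, 0, -2) → (-9/13, 0, -46/13)
T3 shear: z ← z + 1/2·x: (-9/13, 0, -46/13) → (-9/13, 0, -101/26)
T4 shear: y ← y − 1·x: (-9/13, 0, -101/26) → (-9/13, 9/13, -101/26)
T5 rotate right-handed about the z-axis with cos θ = -7/25, sin θ = 24/25: (-9/13, 9/13, -101/26) → (-153/325, -279/325, -101/26)
T6 shear: z ← z − 1·y: (-153/325, -279/325, -101/26) → (-153/325, -279/325, -1967/650)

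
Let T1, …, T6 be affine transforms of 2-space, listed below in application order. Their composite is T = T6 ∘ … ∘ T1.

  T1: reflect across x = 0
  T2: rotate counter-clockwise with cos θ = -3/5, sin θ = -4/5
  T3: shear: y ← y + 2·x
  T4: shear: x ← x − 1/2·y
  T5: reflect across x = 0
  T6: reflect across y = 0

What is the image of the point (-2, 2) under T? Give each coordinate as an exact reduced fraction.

T1 reflect across x = 0: (-2, 2) → (2, 2)
T2 rotate counter-clockwise with cos θ = -3/5, sin θ = -4/5: (2, 2) → (2/5, -14/5)
T3 shear: y ← y + 2·x: (2/5, -14/5) → (2/5, -2)
T4 shear: x ← x − 1/2·y: (2/5, -2) → (7/5, -2)
T5 reflect across x = 0: (7/5, -2) → (-7/5, -2)
T6 reflect across y = 0: (-7/5, -2) → (-7/5, 2)

T(p) = (-7/5, 2)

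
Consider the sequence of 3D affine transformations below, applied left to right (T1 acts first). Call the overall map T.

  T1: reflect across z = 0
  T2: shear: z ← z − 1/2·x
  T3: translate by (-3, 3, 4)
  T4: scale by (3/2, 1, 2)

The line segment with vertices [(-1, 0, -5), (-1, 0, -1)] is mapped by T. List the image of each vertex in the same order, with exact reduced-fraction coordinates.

image vertices: (-6, 3, 19), (-6, 3, 11)

T1 reflect across z = 0: (-1, 0, -5) → (-1, 0, 5); (-1, 0, -1) → (-1, 0, 1)
T2 shear: z ← z − 1/2·x: (-1, 0, 5) → (-1, 0, 11/2); (-1, 0, 1) → (-1, 0, 3/2)
T3 translate by (-3, 3, 4): (-1, 0, 11/2) → (-4, 3, 19/2); (-1, 0, 3/2) → (-4, 3, 11/2)
T4 scale by (3/2, 1, 2): (-4, 3, 19/2) → (-6, 3, 19); (-4, 3, 11/2) → (-6, 3, 11)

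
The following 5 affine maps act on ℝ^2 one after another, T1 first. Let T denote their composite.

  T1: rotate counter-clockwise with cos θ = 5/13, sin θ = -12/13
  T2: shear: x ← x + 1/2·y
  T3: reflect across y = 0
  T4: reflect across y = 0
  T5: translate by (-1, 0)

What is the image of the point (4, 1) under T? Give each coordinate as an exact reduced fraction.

T1 rotate counter-clockwise with cos θ = 5/13, sin θ = -12/13: (4, 1) → (32/13, -43/13)
T2 shear: x ← x + 1/2·y: (32/13, -43/13) → (21/26, -43/13)
T3 reflect across y = 0: (21/26, -43/13) → (21/26, 43/13)
T4 reflect across y = 0: (21/26, 43/13) → (21/26, -43/13)
T5 translate by (-1, 0): (21/26, -43/13) → (-5/26, -43/13)

T(p) = (-5/26, -43/13)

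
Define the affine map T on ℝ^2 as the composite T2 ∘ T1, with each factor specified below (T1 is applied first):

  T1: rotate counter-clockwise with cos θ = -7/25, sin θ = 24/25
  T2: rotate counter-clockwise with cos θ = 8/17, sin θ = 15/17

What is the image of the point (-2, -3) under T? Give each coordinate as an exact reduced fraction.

T(p) = (1093/425, 1074/425)

T1 rotate counter-clockwise with cos θ = -7/25, sin θ = 24/25: (-2, -3) → (86/25, -27/25)
T2 rotate counter-clockwise with cos θ = 8/17, sin θ = 15/17: (86/25, -27/25) → (1093/425, 1074/425)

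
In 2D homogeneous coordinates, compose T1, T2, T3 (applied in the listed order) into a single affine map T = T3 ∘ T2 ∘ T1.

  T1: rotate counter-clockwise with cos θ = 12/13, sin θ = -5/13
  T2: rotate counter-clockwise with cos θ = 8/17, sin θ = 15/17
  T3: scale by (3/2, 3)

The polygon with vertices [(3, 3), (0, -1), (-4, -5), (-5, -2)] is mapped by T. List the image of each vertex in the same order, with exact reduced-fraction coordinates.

image vertices: (279/442, 2799/221), (210/221, -513/221), (24/221, -4245/221), (-1725/442, -3126/221)

T1 rotate counter-clockwise with cos θ = 12/13, sin θ = -5/13: (3, 3) → (51/13, 21/13); (0, -1) → (-5/13, -12/13); (-4, -5) → (-73/13, -40/13); (-5, -2) → (-70/13, 1/13)
T2 rotate counter-clockwise with cos θ = 8/17, sin θ = 15/17: (51/13, 21/13) → (93/221, 933/221); (-5/13, -12/13) → (140/221, -171/221); (-73/13, -40/13) → (16/221, -1415/221); (-70/13, 1/13) → (-575/221, -1042/221)
T3 scale by (3/2, 3): (93/221, 933/221) → (279/442, 2799/221); (140/221, -171/221) → (210/221, -513/221); (16/221, -1415/221) → (24/221, -4245/221); (-575/221, -1042/221) → (-1725/442, -3126/221)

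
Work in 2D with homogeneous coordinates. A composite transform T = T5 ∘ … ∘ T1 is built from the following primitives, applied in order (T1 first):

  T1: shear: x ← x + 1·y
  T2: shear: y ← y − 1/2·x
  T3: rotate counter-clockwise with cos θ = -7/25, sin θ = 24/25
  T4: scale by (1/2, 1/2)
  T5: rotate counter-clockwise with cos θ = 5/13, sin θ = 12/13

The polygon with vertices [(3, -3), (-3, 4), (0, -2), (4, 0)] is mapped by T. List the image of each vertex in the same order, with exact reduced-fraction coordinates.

T1 shear: x ← x + 1·y: (3, -3) → (0, -3); (-3, 4) → (1, 4); (0, -2) → (-2, -2); (4, 0) → (4, 0)
T2 shear: y ← y − 1/2·x: (0, -3) → (0, -3); (1, 4) → (1, 7/2); (-2, -2) → (-2, -1); (4, 0) → (4, -2)
T3 rotate counter-clockwise with cos θ = -7/25, sin θ = 24/25: (0, -3) → (72/25, 21/25); (1, 7/2) → (-91/25, -1/50); (-2, -1) → (38/25, -41/25); (4, -2) → (4/5, 22/5)
T4 scale by (1/2, 1/2): (72/25, 21/25) → (36/25, 21/50); (-91/25, -1/50) → (-91/50, -1/100); (38/25, -41/25) → (19/25, -41/50); (4/5, 22/5) → (2/5, 11/5)
T5 rotate counter-clockwise with cos θ = 5/13, sin θ = 12/13: (36/25, 21/50) → (54/325, 969/650); (-91/50, -1/100) → (-449/650, -2189/1300); (19/25, -41/50) → (341/325, 251/650); (2/5, 11/5) → (-122/65, 79/65)

image vertices: (54/325, 969/650), (-449/650, -2189/1300), (341/325, 251/650), (-122/65, 79/65)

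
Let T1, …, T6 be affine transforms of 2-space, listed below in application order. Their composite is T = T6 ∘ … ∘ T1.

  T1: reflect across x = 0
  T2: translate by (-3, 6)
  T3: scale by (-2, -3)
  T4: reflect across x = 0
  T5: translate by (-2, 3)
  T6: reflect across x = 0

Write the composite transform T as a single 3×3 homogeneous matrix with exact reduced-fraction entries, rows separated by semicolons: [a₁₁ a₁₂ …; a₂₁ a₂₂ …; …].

T1 = [-1 0 0; 0 1 0; 0 0 1]
T2·T1 = [-1 0 -3; 0 1 6; 0 0 1]
T3·…·T1 = [2 0 6; 0 -3 -18; 0 0 1]
T4·…·T1 = [-2 0 -6; 0 -3 -18; 0 0 1]
T5·…·T1 = [-2 0 -8; 0 -3 -15; 0 0 1]
T6·…·T1 = [2 0 8; 0 -3 -15; 0 0 1]

T = [2 0 8; 0 -3 -15; 0 0 1]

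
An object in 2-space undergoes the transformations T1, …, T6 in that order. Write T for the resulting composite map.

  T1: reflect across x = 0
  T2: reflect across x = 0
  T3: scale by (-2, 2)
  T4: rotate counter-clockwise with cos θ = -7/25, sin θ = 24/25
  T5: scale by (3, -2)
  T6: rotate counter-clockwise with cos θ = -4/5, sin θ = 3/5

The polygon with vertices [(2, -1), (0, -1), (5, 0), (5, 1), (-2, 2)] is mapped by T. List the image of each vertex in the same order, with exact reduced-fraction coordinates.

T1 reflect across x = 0: (2, -1) → (-2, -1); (0, -1) → (0, -1); (5, 0) → (-5, 0); (5, 1) → (-5, 1); (-2, 2) → (2, 2)
T2 reflect across x = 0: (-2, -1) → (2, -1); (0, -1) → (0, -1); (-5, 0) → (5, 0); (-5, 1) → (5, 1); (2, 2) → (-2, 2)
T3 scale by (-2, 2): (2, -1) → (-4, -2); (0, -1) → (0, -2); (5, 0) → (-10, 0); (5, 1) → (-10, 2); (-2, 2) → (4, 4)
T4 rotate counter-clockwise with cos θ = -7/25, sin θ = 24/25: (-4, -2) → (76/25, -82/25); (0, -2) → (48/25, 14/25); (-10, 0) → (14/5, -48/5); (-10, 2) → (22/25, -254/25); (4, 4) → (-124/25, 68/25)
T5 scale by (3, -2): (76/25, -82/25) → (228/25, 164/25); (48/25, 14/25) → (144/25, -28/25); (14/5, -48/5) → (42/5, 96/5); (22/25, -254/25) → (66/25, 508/25); (-124/25, 68/25) → (-372/25, -136/25)
T6 rotate counter-clockwise with cos θ = -4/5, sin θ = 3/5: (228/25, 164/25) → (-1404/125, 28/125); (144/25, -28/25) → (-492/125, 544/125); (42/5, 96/5) → (-456/25, -258/25); (66/25, 508/25) → (-1788/125, -1834/125); (-372/25, -136/25) → (1896/125, -572/125)

image vertices: (-1404/125, 28/125), (-492/125, 544/125), (-456/25, -258/25), (-1788/125, -1834/125), (1896/125, -572/125)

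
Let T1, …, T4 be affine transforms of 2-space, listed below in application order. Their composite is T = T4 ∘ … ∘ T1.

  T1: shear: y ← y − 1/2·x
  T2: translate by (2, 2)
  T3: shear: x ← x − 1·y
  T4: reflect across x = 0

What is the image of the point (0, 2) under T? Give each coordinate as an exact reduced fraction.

T1 shear: y ← y − 1/2·x: (0, 2) → (0, 2)
T2 translate by (2, 2): (0, 2) → (2, 4)
T3 shear: x ← x − 1·y: (2, 4) → (-2, 4)
T4 reflect across x = 0: (-2, 4) → (2, 4)

T(p) = (2, 4)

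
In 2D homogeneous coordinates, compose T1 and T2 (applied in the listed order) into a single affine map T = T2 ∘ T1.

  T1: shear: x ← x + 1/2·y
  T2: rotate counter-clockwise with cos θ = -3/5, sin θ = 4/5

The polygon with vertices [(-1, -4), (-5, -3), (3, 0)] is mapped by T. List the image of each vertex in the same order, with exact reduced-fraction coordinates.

image vertices: (5, 0), (63/10, -17/5), (-9/5, 12/5)

T1 shear: x ← x + 1/2·y: (-1, -4) → (-3, -4); (-5, -3) → (-13/2, -3); (3, 0) → (3, 0)
T2 rotate counter-clockwise with cos θ = -3/5, sin θ = 4/5: (-3, -4) → (5, 0); (-13/2, -3) → (63/10, -17/5); (3, 0) → (-9/5, 12/5)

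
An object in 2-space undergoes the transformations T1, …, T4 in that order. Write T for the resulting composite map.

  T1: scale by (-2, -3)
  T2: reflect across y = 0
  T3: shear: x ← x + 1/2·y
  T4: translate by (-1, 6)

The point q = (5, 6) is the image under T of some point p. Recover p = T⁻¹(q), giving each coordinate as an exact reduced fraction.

T1 = [-2 0 0; 0 -3 0; 0 0 1]
T2·T1 = [-2 0 0; 0 3 0; 0 0 1]
T3·…·T1 = [-2 3/2 0; 0 3 0; 0 0 1]
T4·…·T1 = [-2 3/2 -1; 0 3 6; 0 0 1]
det M = -6; M⁻¹ = [-1/2 1/4 -2; 0 1/3 -2; 0 0 1]
M⁻¹ · (5, 6)ᵀ = (-3, 0)ᵀ

p = (-3, 0)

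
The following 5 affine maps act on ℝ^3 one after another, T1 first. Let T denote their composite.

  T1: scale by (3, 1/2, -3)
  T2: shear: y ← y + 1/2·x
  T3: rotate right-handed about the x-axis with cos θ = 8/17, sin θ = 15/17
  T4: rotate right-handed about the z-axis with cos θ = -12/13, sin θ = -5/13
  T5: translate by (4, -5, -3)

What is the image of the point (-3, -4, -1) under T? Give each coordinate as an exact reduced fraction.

T1 scale by (3, 1/2, -3): (-3, -4, -1) → (-9, -2, 3)
T2 shear: y ← y + 1/2·x: (-9, -2, 3) → (-9, -13/2, 3)
T3 rotate right-handed about the x-axis with cos θ = 8/17, sin θ = 15/17: (-9, -13/2, 3) → (-9, -97/17, -147/34)
T4 rotate right-handed about the z-axis with cos θ = -12/13, sin θ = -5/13: (-9, -97/17, -147/34) → (1351/221, 1929/221, -147/34)
T5 translate by (4, -5, -3): (1351/221, 1929/221, -147/34) → (2235/221, 824/221, -249/34)

T(p) = (2235/221, 824/221, -249/34)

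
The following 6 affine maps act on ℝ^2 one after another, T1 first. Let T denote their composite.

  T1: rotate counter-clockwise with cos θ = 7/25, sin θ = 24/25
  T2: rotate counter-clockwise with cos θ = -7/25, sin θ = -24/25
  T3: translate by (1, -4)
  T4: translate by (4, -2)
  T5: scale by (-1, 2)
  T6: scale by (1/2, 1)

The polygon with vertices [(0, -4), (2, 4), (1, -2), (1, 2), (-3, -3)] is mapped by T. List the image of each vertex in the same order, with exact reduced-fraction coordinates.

T1 rotate counter-clockwise with cos θ = 7/25, sin θ = 24/25: (0, -4) → (96/25, -28/25); (2, 4) → (-82/25, 76/25); (1, -2) → (11/5, 2/5); (1, 2) → (-41/25, 38/25); (-3, -3) → (51/25, -93/25)
T2 rotate counter-clockwise with cos θ = -7/25, sin θ = -24/25: (96/25, -28/25) → (-1344/625, -2108/625); (-82/25, 76/25) → (2398/625, 1436/625); (11/5, 2/5) → (-29/125, -278/125); (-41/25, 38/25) → (1199/625, 718/625); (51/25, -93/25) → (-2589/625, -573/625)
T3 translate by (1, -4): (-1344/625, -2108/625) → (-719/625, -4608/625); (2398/625, 1436/625) → (3023/625, -1064/625); (-29/125, -278/125) → (96/125, -778/125); (1199/625, 718/625) → (1824/625, -1782/625); (-2589/625, -573/625) → (-1964/625, -3073/625)
T4 translate by (4, -2): (-719/625, -4608/625) → (1781/625, -5858/625); (3023/625, -1064/625) → (5523/625, -2314/625); (96/125, -778/125) → (596/125, -1028/125); (1824/625, -1782/625) → (4324/625, -3032/625); (-1964/625, -3073/625) → (536/625, -4323/625)
T5 scale by (-1, 2): (1781/625, -5858/625) → (-1781/625, -11716/625); (5523/625, -2314/625) → (-5523/625, -4628/625); (596/125, -1028/125) → (-596/125, -2056/125); (4324/625, -3032/625) → (-4324/625, -6064/625); (536/625, -4323/625) → (-536/625, -8646/625)
T6 scale by (1/2, 1): (-1781/625, -11716/625) → (-1781/1250, -11716/625); (-5523/625, -4628/625) → (-5523/1250, -4628/625); (-596/125, -2056/125) → (-298/125, -2056/125); (-4324/625, -6064/625) → (-2162/625, -6064/625); (-536/625, -8646/625) → (-268/625, -8646/625)

image vertices: (-1781/1250, -11716/625), (-5523/1250, -4628/625), (-298/125, -2056/125), (-2162/625, -6064/625), (-268/625, -8646/625)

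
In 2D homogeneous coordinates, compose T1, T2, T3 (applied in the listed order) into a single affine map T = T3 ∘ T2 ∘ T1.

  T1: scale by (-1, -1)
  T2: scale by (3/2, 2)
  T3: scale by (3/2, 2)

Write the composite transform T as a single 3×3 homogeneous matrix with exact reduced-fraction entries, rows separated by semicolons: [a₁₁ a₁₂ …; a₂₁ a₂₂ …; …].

T1 = [-1 0 0; 0 -1 0; 0 0 1]
T2·T1 = [-3/2 0 0; 0 -2 0; 0 0 1]
T3·…·T1 = [-9/4 0 0; 0 -4 0; 0 0 1]

T = [-9/4 0 0; 0 -4 0; 0 0 1]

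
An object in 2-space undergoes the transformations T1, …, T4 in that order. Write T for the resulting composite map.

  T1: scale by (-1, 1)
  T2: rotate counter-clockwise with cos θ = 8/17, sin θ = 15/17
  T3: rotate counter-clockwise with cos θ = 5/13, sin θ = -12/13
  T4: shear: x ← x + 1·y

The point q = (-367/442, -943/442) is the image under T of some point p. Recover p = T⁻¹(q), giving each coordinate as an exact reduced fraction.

p = (-3/2, -2)

T1 = [-1 0 0; 0 1 0; 0 0 1]
T2·T1 = [-8/17 -15/17 0; -15/17 8/17 0; 0 0 1]
T3·…·T1 = [-220/221 21/221 0; 21/221 220/221 0; 0 0 1]
T4·…·T1 = [-199/221 241/221 0; 21/221 220/221 0; 0 0 1]
det M = -1; M⁻¹ = [-220/221 241/221 0; 21/221 199/221 0; 0 0 1]
M⁻¹ · (-367/442, -943/442)ᵀ = (-3/2, -2)ᵀ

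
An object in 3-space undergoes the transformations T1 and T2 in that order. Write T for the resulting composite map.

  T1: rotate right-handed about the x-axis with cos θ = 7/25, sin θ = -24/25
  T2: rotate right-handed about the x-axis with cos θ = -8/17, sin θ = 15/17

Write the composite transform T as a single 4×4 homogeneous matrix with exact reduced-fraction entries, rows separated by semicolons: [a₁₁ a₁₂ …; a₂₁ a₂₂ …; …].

T1 = [1 0 0 0; 0 7/25 24/25 0; 0 -24/25 7/25 0; 0 0 0 1]
T2·T1 = [1 0 0 0; 0 304/425 -297/425 0; 0 297/425 304/425 0; 0 0 0 1]

T = [1 0 0 0; 0 304/425 -297/425 0; 0 297/425 304/425 0; 0 0 0 1]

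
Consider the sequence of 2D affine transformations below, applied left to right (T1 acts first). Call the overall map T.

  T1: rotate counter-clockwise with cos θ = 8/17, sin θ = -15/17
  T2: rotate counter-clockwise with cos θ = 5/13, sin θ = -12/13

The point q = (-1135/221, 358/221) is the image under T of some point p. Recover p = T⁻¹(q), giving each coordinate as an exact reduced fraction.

T1 = [8/17 15/17 0; -15/17 8/17 0; 0 0 1]
T2·T1 = [-140/221 171/221 0; -171/221 -140/221 0; 0 0 1]
det M = 1; M⁻¹ = [-140/221 -171/221 0; 171/221 -140/221 0; 0 0 1]
M⁻¹ · (-1135/221, 358/221)ᵀ = (2, -5)ᵀ

p = (2, -5)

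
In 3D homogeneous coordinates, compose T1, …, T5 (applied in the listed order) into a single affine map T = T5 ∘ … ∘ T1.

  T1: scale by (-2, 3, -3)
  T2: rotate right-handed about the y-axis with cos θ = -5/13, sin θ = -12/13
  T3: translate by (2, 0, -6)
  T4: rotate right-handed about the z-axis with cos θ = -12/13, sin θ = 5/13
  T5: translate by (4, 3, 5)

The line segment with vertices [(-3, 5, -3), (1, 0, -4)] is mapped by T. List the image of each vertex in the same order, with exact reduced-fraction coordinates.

T1 scale by (-2, 3, -3): (-3, 5, -3) → (6, 15, 9); (1, 0, -4) → (-2, 0, 12)
T2 rotate right-handed about the y-axis with cos θ = -5/13, sin θ = -12/13: (6, 15, 9) → (-138/13, 15, 27/13); (-2, 0, 12) → (-134/13, 0, -84/13)
T3 translate by (2, 0, -6): (-138/13, 15, 27/13) → (-112/13, 15, -51/13); (-134/13, 0, -84/13) → (-108/13, 0, -162/13)
T4 rotate right-handed about the z-axis with cos θ = -12/13, sin θ = 5/13: (-112/13, 15, -51/13) → (369/169, -2900/169, -51/13); (-108/13, 0, -162/13) → (1296/169, -540/169, -162/13)
T5 translate by (4, 3, 5): (369/169, -2900/169, -51/13) → (1045/169, -2393/169, 14/13); (1296/169, -540/169, -162/13) → (1972/169, -33/169, -97/13)

image vertices: (1045/169, -2393/169, 14/13), (1972/169, -33/169, -97/13)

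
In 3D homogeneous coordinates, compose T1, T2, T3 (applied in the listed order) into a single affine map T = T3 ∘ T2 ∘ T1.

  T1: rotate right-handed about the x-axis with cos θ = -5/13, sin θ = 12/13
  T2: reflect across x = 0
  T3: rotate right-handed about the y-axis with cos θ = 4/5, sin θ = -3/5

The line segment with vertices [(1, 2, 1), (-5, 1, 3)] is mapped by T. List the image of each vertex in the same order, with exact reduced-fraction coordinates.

T1 rotate right-handed about the x-axis with cos θ = -5/13, sin θ = 12/13: (1, 2, 1) → (1, -22/13, 19/13); (-5, 1, 3) → (-5, -41/13, -3/13)
T2 reflect across x = 0: (1, -22/13, 19/13) → (-1, -22/13, 19/13); (-5, -41/13, -3/13) → (5, -41/13, -3/13)
T3 rotate right-handed about the y-axis with cos θ = 4/5, sin θ = -3/5: (-1, -22/13, 19/13) → (-109/65, -22/13, 37/65); (5, -41/13, -3/13) → (269/65, -41/13, 183/65)

image vertices: (-109/65, -22/13, 37/65), (269/65, -41/13, 183/65)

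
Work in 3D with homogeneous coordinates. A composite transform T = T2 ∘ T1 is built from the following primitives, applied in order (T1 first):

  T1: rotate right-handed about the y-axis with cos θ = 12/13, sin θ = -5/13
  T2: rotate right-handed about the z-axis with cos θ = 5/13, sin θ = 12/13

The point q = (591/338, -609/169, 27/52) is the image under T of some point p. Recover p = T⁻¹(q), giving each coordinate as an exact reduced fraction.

T1 = [12/13 0 -5/13 0; 0 1 0 0; 5/13 0 12/13 0; 0 0 0 1]
T2·T1 = [60/169 -12/13 -25/169 0; 144/169 5/13 -60/169 0; 5/13 0 12/13 0; 0 0 0 1]
det M = 1; M⁻¹ = [60/169 144/169 5/13 0; -12/13 5/13 0 0; -25/169 -60/169 12/13 0; 0 0 0 1]
M⁻¹ · (591/338, -609/169, 27/52)ᵀ = (-9/4, -3, 3/2)ᵀ

p = (-9/4, -3, 3/2)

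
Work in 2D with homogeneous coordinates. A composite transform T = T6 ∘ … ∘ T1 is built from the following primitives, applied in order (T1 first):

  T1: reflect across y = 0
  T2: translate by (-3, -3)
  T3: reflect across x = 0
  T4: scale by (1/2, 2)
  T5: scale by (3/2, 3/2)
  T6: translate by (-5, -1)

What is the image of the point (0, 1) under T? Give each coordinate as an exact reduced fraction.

T(p) = (-11/4, -13)

T1 reflect across y = 0: (0, 1) → (0, -1)
T2 translate by (-3, -3): (0, -1) → (-3, -4)
T3 reflect across x = 0: (-3, -4) → (3, -4)
T4 scale by (1/2, 2): (3, -4) → (3/2, -8)
T5 scale by (3/2, 3/2): (3/2, -8) → (9/4, -12)
T6 translate by (-5, -1): (9/4, -12) → (-11/4, -13)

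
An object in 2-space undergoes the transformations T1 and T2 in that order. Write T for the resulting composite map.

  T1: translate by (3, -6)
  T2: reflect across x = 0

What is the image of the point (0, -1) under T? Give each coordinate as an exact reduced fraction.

T(p) = (-3, -7)

T1 translate by (3, -6): (0, -1) → (3, -7)
T2 reflect across x = 0: (3, -7) → (-3, -7)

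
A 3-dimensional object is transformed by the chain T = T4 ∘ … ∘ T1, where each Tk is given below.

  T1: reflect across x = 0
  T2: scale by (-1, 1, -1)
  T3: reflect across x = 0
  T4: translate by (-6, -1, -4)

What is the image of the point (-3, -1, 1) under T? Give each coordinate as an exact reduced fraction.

T(p) = (-3, -2, -5)

T1 reflect across x = 0: (-3, -1, 1) → (3, -1, 1)
T2 scale by (-1, 1, -1): (3, -1, 1) → (-3, -1, -1)
T3 reflect across x = 0: (-3, -1, -1) → (3, -1, -1)
T4 translate by (-6, -1, -4): (3, -1, -1) → (-3, -2, -5)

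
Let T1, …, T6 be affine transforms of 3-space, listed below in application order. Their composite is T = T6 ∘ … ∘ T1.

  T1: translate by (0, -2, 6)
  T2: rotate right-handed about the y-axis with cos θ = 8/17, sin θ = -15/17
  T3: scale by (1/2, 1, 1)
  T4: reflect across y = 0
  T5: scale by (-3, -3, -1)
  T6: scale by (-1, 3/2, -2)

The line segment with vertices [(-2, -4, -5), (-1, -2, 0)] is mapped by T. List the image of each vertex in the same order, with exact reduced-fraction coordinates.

T1 translate by (0, -2, 6): (-2, -4, -5) → (-2, -6, 1); (-1, -2, 0) → (-1, -4, 6)
T2 rotate right-handed about the y-axis with cos θ = 8/17, sin θ = -15/17: (-2, -6, 1) → (-31/17, -6, -22/17); (-1, -4, 6) → (-98/17, -4, 33/17)
T3 scale by (1/2, 1, 1): (-31/17, -6, -22/17) → (-31/34, -6, -22/17); (-98/17, -4, 33/17) → (-49/17, -4, 33/17)
T4 reflect across y = 0: (-31/34, -6, -22/17) → (-31/34, 6, -22/17); (-49/17, -4, 33/17) → (-49/17, 4, 33/17)
T5 scale by (-3, -3, -1): (-31/34, 6, -22/17) → (93/34, -18, 22/17); (-49/17, 4, 33/17) → (147/17, -12, -33/17)
T6 scale by (-1, 3/2, -2): (93/34, -18, 22/17) → (-93/34, -27, -44/17); (147/17, -12, -33/17) → (-147/17, -18, 66/17)

image vertices: (-93/34, -27, -44/17), (-147/17, -18, 66/17)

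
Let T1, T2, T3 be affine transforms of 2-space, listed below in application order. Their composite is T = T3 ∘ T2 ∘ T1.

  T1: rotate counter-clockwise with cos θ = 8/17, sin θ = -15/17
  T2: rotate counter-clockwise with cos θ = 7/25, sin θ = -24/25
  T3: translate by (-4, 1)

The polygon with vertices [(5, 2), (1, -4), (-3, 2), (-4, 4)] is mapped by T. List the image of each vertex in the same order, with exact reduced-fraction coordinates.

image vertices: (-2626/425, -1668/425), (-3192/425, 1344/425), (-194/425, 708/425), (704/425, 397/425)

T1 rotate counter-clockwise with cos θ = 8/17, sin θ = -15/17: (5, 2) → (70/17, -59/17); (1, -4) → (-52/17, -47/17); (-3, 2) → (6/17, 61/17); (-4, 4) → (28/17, 92/17)
T2 rotate counter-clockwise with cos θ = 7/25, sin θ = -24/25: (70/17, -59/17) → (-926/425, -2093/425); (-52/17, -47/17) → (-1492/425, 919/425); (6/17, 61/17) → (1506/425, 283/425); (28/17, 92/17) → (2404/425, -28/425)
T3 translate by (-4, 1): (-926/425, -2093/425) → (-2626/425, -1668/425); (-1492/425, 919/425) → (-3192/425, 1344/425); (1506/425, 283/425) → (-194/425, 708/425); (2404/425, -28/425) → (704/425, 397/425)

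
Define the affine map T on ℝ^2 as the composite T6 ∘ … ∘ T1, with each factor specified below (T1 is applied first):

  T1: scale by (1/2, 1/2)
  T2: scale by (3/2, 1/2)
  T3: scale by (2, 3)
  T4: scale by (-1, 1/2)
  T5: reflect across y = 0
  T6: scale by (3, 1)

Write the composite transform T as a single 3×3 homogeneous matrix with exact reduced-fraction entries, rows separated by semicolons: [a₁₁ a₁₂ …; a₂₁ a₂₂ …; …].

T1 = [1/2 0 0; 0 1/2 0; 0 0 1]
T2·T1 = [3/4 0 0; 0 1/4 0; 0 0 1]
T3·…·T1 = [3/2 0 0; 0 3/4 0; 0 0 1]
T4·…·T1 = [-3/2 0 0; 0 3/8 0; 0 0 1]
T5·…·T1 = [-3/2 0 0; 0 -3/8 0; 0 0 1]
T6·…·T1 = [-9/2 0 0; 0 -3/8 0; 0 0 1]

T = [-9/2 0 0; 0 -3/8 0; 0 0 1]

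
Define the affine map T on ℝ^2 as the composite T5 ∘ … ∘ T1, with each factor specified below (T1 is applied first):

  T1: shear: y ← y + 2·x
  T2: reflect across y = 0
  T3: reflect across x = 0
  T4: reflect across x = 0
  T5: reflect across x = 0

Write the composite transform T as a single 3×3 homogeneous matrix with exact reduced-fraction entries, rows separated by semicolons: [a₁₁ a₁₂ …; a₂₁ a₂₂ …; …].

T = [-1 0 0; -2 -1 0; 0 0 1]

T1 = [1 0 0; 2 1 0; 0 0 1]
T2·T1 = [1 0 0; -2 -1 0; 0 0 1]
T3·…·T1 = [-1 0 0; -2 -1 0; 0 0 1]
T4·…·T1 = [1 0 0; -2 -1 0; 0 0 1]
T5·…·T1 = [-1 0 0; -2 -1 0; 0 0 1]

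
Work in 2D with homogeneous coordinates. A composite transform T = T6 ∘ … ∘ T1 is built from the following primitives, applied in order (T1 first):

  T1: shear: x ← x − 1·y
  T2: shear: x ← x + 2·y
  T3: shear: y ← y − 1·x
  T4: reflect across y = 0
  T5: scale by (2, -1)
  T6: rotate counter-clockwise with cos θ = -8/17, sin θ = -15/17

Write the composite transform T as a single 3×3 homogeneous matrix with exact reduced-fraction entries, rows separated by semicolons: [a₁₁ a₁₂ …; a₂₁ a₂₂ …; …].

T = [-31/17 -16/17 0; -22/17 -30/17 0; 0 0 1]

T1 = [1 -1 0; 0 1 0; 0 0 1]
T2·T1 = [1 1 0; 0 1 0; 0 0 1]
T3·…·T1 = [1 1 0; -1 0 0; 0 0 1]
T4·…·T1 = [1 1 0; 1 0 0; 0 0 1]
T5·…·T1 = [2 2 0; -1 0 0; 0 0 1]
T6·…·T1 = [-31/17 -16/17 0; -22/17 -30/17 0; 0 0 1]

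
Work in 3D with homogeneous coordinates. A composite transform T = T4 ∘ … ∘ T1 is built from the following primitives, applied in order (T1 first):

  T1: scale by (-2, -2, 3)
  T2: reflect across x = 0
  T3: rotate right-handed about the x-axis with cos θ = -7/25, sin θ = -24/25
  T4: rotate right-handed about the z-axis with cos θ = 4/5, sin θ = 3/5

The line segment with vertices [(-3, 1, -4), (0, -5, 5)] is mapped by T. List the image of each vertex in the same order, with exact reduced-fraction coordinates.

T1 scale by (-2, -2, 3): (-3, 1, -4) → (6, -2, -12); (0, -5, 5) → (0, 10, 15)
T2 reflect across x = 0: (6, -2, -12) → (-6, -2, -12); (0, 10, 15) → (0, 10, 15)
T3 rotate right-handed about the x-axis with cos θ = -7/25, sin θ = -24/25: (-6, -2, -12) → (-6, -274/25, 132/25); (0, 10, 15) → (0, 58/5, -69/5)
T4 rotate right-handed about the z-axis with cos θ = 4/5, sin θ = 3/5: (-6, -274/25, 132/25) → (222/125, -1546/125, 132/25); (0, 58/5, -69/5) → (-174/25, 232/25, -69/5)

image vertices: (222/125, -1546/125, 132/25), (-174/25, 232/25, -69/5)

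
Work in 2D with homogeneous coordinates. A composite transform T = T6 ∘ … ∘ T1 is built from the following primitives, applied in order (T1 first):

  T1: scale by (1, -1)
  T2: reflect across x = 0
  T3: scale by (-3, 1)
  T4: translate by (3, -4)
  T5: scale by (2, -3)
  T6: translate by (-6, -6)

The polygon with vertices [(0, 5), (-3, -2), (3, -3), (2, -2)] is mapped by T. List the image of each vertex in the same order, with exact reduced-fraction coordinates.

T1 scale by (1, -1): (0, 5) → (0, -5); (-3, -2) → (-3, 2); (3, -3) → (3, 3); (2, -2) → (2, 2)
T2 reflect across x = 0: (0, -5) → (0, -5); (-3, 2) → (3, 2); (3, 3) → (-3, 3); (2, 2) → (-2, 2)
T3 scale by (-3, 1): (0, -5) → (0, -5); (3, 2) → (-9, 2); (-3, 3) → (9, 3); (-2, 2) → (6, 2)
T4 translate by (3, -4): (0, -5) → (3, -9); (-9, 2) → (-6, -2); (9, 3) → (12, -1); (6, 2) → (9, -2)
T5 scale by (2, -3): (3, -9) → (6, 27); (-6, -2) → (-12, 6); (12, -1) → (24, 3); (9, -2) → (18, 6)
T6 translate by (-6, -6): (6, 27) → (0, 21); (-12, 6) → (-18, 0); (24, 3) → (18, -3); (18, 6) → (12, 0)

image vertices: (0, 21), (-18, 0), (18, -3), (12, 0)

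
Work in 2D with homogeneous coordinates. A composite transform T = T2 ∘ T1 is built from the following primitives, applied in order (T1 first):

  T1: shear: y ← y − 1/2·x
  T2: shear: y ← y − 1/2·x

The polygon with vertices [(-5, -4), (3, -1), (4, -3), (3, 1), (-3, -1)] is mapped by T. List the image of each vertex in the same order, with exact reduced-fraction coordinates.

T1 shear: y ← y − 1/2·x: (-5, -4) → (-5, -3/2); (3, -1) → (3, -5/2); (4, -3) → (4, -5); (3, 1) → (3, -1/2); (-3, -1) → (-3, 1/2)
T2 shear: y ← y − 1/2·x: (-5, -3/2) → (-5, 1); (3, -5/2) → (3, -4); (4, -5) → (4, -7); (3, -1/2) → (3, -2); (-3, 1/2) → (-3, 2)

image vertices: (-5, 1), (3, -4), (4, -7), (3, -2), (-3, 2)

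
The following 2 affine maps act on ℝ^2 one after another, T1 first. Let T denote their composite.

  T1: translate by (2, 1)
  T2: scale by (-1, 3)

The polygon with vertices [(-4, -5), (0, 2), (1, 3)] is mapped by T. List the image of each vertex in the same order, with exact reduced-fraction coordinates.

image vertices: (2, -12), (-2, 9), (-3, 12)

T1 translate by (2, 1): (-4, -5) → (-2, -4); (0, 2) → (2, 3); (1, 3) → (3, 4)
T2 scale by (-1, 3): (-2, -4) → (2, -12); (2, 3) → (-2, 9); (3, 4) → (-3, 12)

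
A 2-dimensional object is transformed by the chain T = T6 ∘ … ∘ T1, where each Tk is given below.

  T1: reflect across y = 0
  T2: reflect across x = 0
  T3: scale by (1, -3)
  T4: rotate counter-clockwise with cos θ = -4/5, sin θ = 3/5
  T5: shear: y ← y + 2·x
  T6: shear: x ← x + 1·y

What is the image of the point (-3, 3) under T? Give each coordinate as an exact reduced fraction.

T1 reflect across y = 0: (-3, 3) → (-3, -3)
T2 reflect across x = 0: (-3, -3) → (3, -3)
T3 scale by (1, -3): (3, -3) → (3, 9)
T4 rotate counter-clockwise with cos θ = -4/5, sin θ = 3/5: (3, 9) → (-39/5, -27/5)
T5 shear: y ← y + 2·x: (-39/5, -27/5) → (-39/5, -21)
T6 shear: x ← x + 1·y: (-39/5, -21) → (-144/5, -21)

T(p) = (-144/5, -21)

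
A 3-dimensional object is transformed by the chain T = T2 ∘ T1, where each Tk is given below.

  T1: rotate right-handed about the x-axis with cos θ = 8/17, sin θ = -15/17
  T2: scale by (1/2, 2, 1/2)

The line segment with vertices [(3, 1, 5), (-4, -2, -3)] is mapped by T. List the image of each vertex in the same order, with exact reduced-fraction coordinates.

T1 rotate right-handed about the x-axis with cos θ = 8/17, sin θ = -15/17: (3, 1, 5) → (3, 83/17, 25/17); (-4, -2, -3) → (-4, -61/17, 6/17)
T2 scale by (1/2, 2, 1/2): (3, 83/17, 25/17) → (3/2, 166/17, 25/34); (-4, -61/17, 6/17) → (-2, -122/17, 3/17)

image vertices: (3/2, 166/17, 25/34), (-2, -122/17, 3/17)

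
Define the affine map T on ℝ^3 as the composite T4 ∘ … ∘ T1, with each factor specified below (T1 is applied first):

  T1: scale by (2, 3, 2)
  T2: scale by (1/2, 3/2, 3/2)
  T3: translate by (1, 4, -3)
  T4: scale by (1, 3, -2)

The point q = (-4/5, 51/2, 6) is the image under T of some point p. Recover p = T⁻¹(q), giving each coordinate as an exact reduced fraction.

T1 = [2 0 0 0; 0 3 0 0; 0 0 2 0; 0 0 0 1]
T2·T1 = [1 0 0 0; 0 9/2 0 0; 0 0 3 0; 0 0 0 1]
T3·…·T1 = [1 0 0 1; 0 9/2 0 4; 0 0 3 -3; 0 0 0 1]
T4·…·T1 = [1 0 0 1; 0 27/2 0 12; 0 0 -6 6; 0 0 0 1]
det M = -81; M⁻¹ = [1 0 0 -1; 0 2/27 0 -8/9; 0 0 -1/6 1; 0 0 0 1]
M⁻¹ · (-4/5, 51/2, 6)ᵀ = (-9/5, 1, 0)ᵀ

p = (-9/5, 1, 0)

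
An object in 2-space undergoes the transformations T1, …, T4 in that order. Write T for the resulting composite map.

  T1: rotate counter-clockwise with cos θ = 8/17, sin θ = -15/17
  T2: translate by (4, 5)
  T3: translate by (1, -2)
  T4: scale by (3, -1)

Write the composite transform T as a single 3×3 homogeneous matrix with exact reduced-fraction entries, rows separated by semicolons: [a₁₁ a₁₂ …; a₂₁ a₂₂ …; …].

T1 = [8/17 15/17 0; -15/17 8/17 0; 0 0 1]
T2·T1 = [8/17 15/17 4; -15/17 8/17 5; 0 0 1]
T3·…·T1 = [8/17 15/17 5; -15/17 8/17 3; 0 0 1]
T4·…·T1 = [24/17 45/17 15; 15/17 -8/17 -3; 0 0 1]

T = [24/17 45/17 15; 15/17 -8/17 -3; 0 0 1]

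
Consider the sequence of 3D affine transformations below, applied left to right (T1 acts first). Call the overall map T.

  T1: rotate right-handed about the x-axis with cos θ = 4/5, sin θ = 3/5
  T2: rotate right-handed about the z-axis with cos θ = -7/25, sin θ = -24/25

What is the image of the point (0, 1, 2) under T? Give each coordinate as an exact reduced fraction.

T1 rotate right-handed about the x-axis with cos θ = 4/5, sin θ = 3/5: (0, 1, 2) → (0, -2/5, 11/5)
T2 rotate right-handed about the z-axis with cos θ = -7/25, sin θ = -24/25: (0, -2/5, 11/5) → (-48/125, 14/125, 11/5)

T(p) = (-48/125, 14/125, 11/5)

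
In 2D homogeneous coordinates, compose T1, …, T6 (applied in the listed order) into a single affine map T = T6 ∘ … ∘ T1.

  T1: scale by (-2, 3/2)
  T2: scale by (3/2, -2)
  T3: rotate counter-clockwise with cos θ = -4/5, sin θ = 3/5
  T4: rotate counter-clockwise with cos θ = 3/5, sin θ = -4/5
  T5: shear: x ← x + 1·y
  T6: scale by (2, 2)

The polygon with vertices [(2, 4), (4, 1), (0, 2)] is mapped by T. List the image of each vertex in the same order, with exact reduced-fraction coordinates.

T1 scale by (-2, 3/2): (2, 4) → (-4, 6); (4, 1) → (-8, 3/2); (0, 2) → (0, 3)
T2 scale by (3/2, -2): (-4, 6) → (-6, -12); (-8, 3/2) → (-12, -3); (0, 3) → (0, -6)
T3 rotate counter-clockwise with cos θ = -4/5, sin θ = 3/5: (-6, -12) → (12, 6); (-12, -3) → (57/5, -24/5); (0, -6) → (18/5, 24/5)
T4 rotate counter-clockwise with cos θ = 3/5, sin θ = -4/5: (12, 6) → (12, -6); (57/5, -24/5) → (3, -12); (18/5, 24/5) → (6, 0)
T5 shear: x ← x + 1·y: (12, -6) → (6, -6); (3, -12) → (-9, -12); (6, 0) → (6, 0)
T6 scale by (2, 2): (6, -6) → (12, -12); (-9, -12) → (-18, -24); (6, 0) → (12, 0)

image vertices: (12, -12), (-18, -24), (12, 0)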